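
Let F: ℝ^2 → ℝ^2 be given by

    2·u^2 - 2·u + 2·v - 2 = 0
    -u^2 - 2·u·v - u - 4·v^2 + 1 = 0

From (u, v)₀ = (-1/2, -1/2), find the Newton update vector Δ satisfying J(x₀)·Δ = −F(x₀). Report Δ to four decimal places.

(-0.3182, 0.1136)

At (-1/2, -1/2): F = (-1.5000, -0.2500).
Jacobian J = [[4·u - 2, 2], [-2·u - 2·v - 1, -2·u - 8·v]].
At the point, J = [[-4.0000, 2.0000], [1.0000, 5.0000]] (det J = -22.0000).
Solving J·Δ = −F gives Δ = (-0.3182, 0.1136).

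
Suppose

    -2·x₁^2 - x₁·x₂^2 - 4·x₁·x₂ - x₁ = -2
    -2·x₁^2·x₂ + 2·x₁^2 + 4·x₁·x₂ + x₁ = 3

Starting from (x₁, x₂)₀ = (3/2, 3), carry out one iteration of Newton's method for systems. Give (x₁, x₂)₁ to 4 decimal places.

(3.6944, -3.4630)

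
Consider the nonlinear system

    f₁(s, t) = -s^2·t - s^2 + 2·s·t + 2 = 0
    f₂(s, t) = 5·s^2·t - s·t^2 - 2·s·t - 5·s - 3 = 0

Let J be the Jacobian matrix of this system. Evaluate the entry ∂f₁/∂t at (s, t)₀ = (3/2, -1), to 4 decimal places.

∂f₁/∂t = -s^2 + 2·s.
At (3/2, -1) this is 0.7500.

0.7500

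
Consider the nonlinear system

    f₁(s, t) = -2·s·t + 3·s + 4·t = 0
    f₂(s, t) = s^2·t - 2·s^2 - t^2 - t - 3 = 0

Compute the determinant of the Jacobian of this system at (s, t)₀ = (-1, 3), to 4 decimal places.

J = [[-2·t + 3, -2·s + 4], [2·s·t - 4·s, s^2 - 2·t - 1]].
At the point, J = [[-3.0000, 6.0000], [-2.0000, -6.0000]].
det J = 30.0000.

30.0000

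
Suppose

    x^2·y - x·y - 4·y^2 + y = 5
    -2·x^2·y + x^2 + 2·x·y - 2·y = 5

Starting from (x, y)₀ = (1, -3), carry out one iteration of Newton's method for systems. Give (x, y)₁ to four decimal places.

(1.1959, -1.2165)

At (1, -3): F = (-44.0000, 2.0000).
Jacobian J = [[2·x·y - y, x^2 - x - 8·y + 1], [-4·x·y + 2·x + 2·y, -2·x^2 + 2·x - 2]].
At the point, J = [[-3.0000, 25.0000], [8.0000, -2.0000]] (det J = -194.0000).
Solving J·Δ = −F gives Δ = (0.1959, 1.7835).
Then the next iterate is (x, y)₁ = (1.1959, -1.2165).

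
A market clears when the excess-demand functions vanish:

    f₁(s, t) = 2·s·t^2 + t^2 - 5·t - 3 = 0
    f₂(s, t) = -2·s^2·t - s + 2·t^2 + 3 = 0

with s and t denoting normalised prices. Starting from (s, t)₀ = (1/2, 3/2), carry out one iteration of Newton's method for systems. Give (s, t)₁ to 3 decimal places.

At (1/2, 3/2): F = (-6.000, 6.250).
Jacobian J = [[2·t^2, 4·s·t + 2·t - 5], [-4·s·t - 1, -2·s^2 + 4·t]].
At the point, J = [[4.500, 1.000], [-4.000, 5.500]] (det J = 28.750).
Solving J·Δ = −F gives Δ = (1.365, -0.143).
Then the next iterate is (s, t)₁ = (1.865, 1.357).

(1.865, 1.357)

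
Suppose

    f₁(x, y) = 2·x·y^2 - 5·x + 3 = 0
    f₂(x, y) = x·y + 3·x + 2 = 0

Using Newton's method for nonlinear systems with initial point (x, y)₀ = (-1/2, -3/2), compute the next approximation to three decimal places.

(-1.765, -2.794)

At (-1/2, -3/2): F = (3.250, 1.250).
Jacobian J = [[2·y^2 - 5, 4·x·y], [y + 3, x]].
At the point, J = [[-0.500, 3.000], [1.500, -0.500]] (det J = -4.250).
Solving J·Δ = −F gives Δ = (-1.265, -1.294).
Then the next iterate is (x, y)₁ = (-1.765, -2.794).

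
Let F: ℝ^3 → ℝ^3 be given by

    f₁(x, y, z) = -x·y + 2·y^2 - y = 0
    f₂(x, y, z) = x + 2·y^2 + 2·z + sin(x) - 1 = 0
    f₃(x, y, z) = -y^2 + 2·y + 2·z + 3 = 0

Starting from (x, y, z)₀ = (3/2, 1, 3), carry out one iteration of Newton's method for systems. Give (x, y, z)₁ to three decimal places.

(1.278, 1.185, -2.000)

At (3/2, 1, 3): F = (-0.500, 9.49749, 10.000).
Jacobian J = [[-y, -x + 4·y - 1, 0], [cos(x) + 1, 4·y, 2], [0, -2·y + 2, 2]].
At the point, J = [[-1.000, 1.500, 0.000], [1.07074, 4.000, 2.000], [0.000, 0.000, 2.000]] (det J = -11.21221).
Solving J·Δ = −F gives Δ = (-0.222, 0.185, -5.000).
Then the next iterate is (x, y, z)₁ = (1.278, 1.185, -2.000).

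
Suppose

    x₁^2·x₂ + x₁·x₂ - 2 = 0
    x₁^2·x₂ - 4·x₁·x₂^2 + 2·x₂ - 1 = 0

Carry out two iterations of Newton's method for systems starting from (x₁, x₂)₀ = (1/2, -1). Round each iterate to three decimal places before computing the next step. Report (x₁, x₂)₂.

(0.424, -1.908)

At (1/2, -1): F = (-2.750, -5.250).
Jacobian J = [[2·x₁·x₂ + x₂, x₁^2 + x₁], [2·x₁·x₂ - 4·x₂^2, x₁^2 - 8·x₁·x₂ + 2]].
At the point, J = [[-2.000, 0.750], [-5.000, 6.250]] (det J = -8.750).
Solving J·Δ = −F gives Δ = (-1.514, -0.371).
Then the next iterate is (x₁, x₂)₁ = (-1.014, -1.371).
Round to (-1.014, -1.371) and repeat: F = (-2.01946, 2.47217), J = [[1.40939, 0.01420], [-4.73818, -8.09336]].
Δ = (1.438, -0.537), so (x₁, x₂)₂ = (0.424, -1.908).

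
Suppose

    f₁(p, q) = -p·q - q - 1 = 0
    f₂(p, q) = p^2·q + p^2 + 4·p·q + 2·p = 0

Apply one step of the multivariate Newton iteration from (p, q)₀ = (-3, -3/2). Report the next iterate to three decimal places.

At (-3, -3/2): F = (-4.000, 7.500).
Jacobian J = [[-q, -p - 1], [2·p·q + 2·p + 4·q + 2, p^2 + 4·p]].
At the point, J = [[1.500, 2.000], [-1.000, -3.000]] (det J = -2.500).
Solving J·Δ = −F gives Δ = (-1.200, 2.900).
Then the next iterate is (p, q)₁ = (-4.200, 1.400).

(-4.200, 1.400)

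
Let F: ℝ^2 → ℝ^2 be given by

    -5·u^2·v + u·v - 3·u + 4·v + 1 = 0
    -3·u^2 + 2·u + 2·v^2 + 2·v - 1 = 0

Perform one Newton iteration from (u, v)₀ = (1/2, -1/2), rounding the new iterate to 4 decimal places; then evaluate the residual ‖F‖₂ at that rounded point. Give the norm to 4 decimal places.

5.5273

At (1/2, -1/2): F = (-2.1250, -1.2500).
Jacobian J = [[-10·u·v + v - 3, -5·u^2 + u + 4], [-6·u + 2, 4·v + 2]].
At the point, J = [[-1.0000, 3.2500], [-1.0000, 0.0000]] (det J = 3.2500).
Solving J·Δ = −F gives Δ = (-1.2500, 0.2692).
Then the next iterate is (u, v)₁ = (-0.7500, -0.2308).
Re-evaluating at (-0.7500, -0.2308): F = (3.149025, -4.542563), so ‖F‖₂ = 5.5273.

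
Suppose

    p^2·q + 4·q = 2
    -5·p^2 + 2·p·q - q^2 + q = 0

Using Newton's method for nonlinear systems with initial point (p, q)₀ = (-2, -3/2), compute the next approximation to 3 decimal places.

At (-2, -3/2): F = (-14.000, -17.750).
Jacobian J = [[2·p·q, p^2 + 4], [-10·p + 2·q, 2·p - 2·q + 1]].
At the point, J = [[6.000, 8.000], [17.000, 0.000]] (det J = -136.000).
Solving J·Δ = −F gives Δ = (1.044, 0.967).
Then the next iterate is (p, q)₁ = (-0.956, -0.533).

(-0.956, -0.533)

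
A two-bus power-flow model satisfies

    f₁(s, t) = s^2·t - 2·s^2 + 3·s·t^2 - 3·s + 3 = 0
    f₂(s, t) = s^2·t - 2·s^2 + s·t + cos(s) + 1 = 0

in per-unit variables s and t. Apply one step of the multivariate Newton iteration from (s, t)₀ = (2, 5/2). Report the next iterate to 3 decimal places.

At (2, 5/2): F = (36.500, 7.58385).
Jacobian J = [[2·s·t - 4·s + 3·t^2 - 3, s^2 + 6·s·t], [2·s·t - 4·s + t - sin(s), s^2 + s]].
At the point, J = [[17.750, 34.000], [3.59070, 6.000]] (det J = -15.58389).
Solving J·Δ = −F gives Δ = (-2.493, 0.228).
Then the next iterate is (s, t)₁ = (-0.493, 2.728).

(-0.493, 2.728)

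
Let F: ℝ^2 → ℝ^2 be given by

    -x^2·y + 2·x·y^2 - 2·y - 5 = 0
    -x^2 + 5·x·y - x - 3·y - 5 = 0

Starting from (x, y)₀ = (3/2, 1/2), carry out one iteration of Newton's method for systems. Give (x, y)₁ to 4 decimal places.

(-4.2745, 0.0196)

At (3/2, 1/2): F = (-6.3750, -6.5000).
Jacobian J = [[-2·x·y + 2·y^2, -x^2 + 4·x·y - 2], [-2·x + 5·y - 1, 5·x - 3]].
At the point, J = [[-1.0000, -1.2500], [-1.5000, 4.5000]] (det J = -6.3750).
Solving J·Δ = −F gives Δ = (-5.7745, -0.4804).
Then the next iterate is (x, y)₁ = (-4.2745, 0.0196).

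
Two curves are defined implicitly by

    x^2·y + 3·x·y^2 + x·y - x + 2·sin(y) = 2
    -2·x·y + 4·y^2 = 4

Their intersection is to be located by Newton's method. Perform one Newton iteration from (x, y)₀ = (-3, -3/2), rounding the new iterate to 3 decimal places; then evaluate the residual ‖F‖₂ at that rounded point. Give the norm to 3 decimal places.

9.292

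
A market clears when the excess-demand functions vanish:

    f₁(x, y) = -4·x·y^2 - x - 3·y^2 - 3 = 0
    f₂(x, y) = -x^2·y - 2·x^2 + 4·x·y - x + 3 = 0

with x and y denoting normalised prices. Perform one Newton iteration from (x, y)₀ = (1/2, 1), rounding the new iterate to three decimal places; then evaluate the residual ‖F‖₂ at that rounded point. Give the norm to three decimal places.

34.391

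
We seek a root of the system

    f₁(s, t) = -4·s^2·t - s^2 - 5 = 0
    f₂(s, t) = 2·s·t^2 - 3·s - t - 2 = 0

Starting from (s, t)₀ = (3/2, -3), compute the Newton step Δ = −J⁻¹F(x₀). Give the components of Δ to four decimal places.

At (3/2, -3): F = (19.7500, 23.5000).
Jacobian J = [[-8·s·t - 2·s, -4·s^2], [2·t^2 - 3, 4·s·t - 1]].
At the point, J = [[33.0000, -9.0000], [15.0000, -19.0000]] (det J = -492.0000).
Solving J·Δ = −F gives Δ = (-0.3328, 0.9741).

(-0.3328, 0.9741)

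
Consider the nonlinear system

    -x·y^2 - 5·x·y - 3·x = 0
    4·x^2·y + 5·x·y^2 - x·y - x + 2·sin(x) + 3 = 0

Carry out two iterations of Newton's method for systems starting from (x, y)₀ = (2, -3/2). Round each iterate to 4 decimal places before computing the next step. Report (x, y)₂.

(1.8636, -0.6878)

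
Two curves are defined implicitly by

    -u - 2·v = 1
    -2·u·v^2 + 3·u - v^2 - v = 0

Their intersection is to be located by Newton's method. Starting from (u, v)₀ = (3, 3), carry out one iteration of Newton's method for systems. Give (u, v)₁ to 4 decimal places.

(-21.3077, 10.1538)

At (3, 3): F = (-10.0000, -57.0000).
Jacobian J = [[-1, -2], [-2·v^2 + 3, -4·u·v - 2·v - 1]].
At the point, J = [[-1.0000, -2.0000], [-15.0000, -43.0000]] (det J = 13.0000).
Solving J·Δ = −F gives Δ = (-24.3077, 7.1538).
Then the next iterate is (u, v)₁ = (-21.3077, 10.1538).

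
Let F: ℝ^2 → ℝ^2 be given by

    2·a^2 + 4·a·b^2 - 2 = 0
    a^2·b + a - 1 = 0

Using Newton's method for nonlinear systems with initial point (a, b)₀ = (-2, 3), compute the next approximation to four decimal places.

At (-2, 3): F = (-66.0000, 9.0000).
Jacobian J = [[4·a + 4·b^2, 8·a·b], [2·a·b + 1, a^2]].
At the point, J = [[28.0000, -48.0000], [-11.0000, 4.0000]] (det J = -416.0000).
Solving J·Δ = −F gives Δ = (0.4038, -1.1394).
Then the next iterate is (a, b)₁ = (-1.5962, 1.8606).

(-1.5962, 1.8606)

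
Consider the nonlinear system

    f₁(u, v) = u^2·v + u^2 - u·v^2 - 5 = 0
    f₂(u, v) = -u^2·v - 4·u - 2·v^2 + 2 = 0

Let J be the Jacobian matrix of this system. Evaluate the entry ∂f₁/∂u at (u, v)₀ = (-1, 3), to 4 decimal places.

∂f₁/∂u = 2·u·v + 2·u - v^2.
At (-1, 3) this is -17.0000.

-17.0000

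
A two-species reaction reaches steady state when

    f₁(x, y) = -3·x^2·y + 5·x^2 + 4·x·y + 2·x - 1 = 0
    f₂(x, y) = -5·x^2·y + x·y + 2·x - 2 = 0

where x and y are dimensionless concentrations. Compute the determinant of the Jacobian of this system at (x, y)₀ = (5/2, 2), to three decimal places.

J = [[-6·x·y + 10·x + 4·y + 2, -3·x^2 + 4·x], [-10·x·y + y + 2, -5·x^2 + x]].
At the point, J = [[5.000, -8.750], [-46.000, -28.750]].
det J = -546.250.

-546.250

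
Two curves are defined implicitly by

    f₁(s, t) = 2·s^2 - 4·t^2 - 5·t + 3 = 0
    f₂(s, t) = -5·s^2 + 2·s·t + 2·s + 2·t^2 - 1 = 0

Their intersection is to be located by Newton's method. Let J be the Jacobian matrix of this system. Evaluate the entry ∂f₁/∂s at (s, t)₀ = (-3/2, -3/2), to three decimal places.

-6.000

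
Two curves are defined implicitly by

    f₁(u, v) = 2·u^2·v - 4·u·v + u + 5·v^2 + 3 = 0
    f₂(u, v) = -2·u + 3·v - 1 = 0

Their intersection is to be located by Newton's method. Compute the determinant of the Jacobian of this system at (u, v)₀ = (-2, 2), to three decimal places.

J = [[4·u·v - 4·v + 1, 2·u^2 - 4·u + 10·v], [-2, 3]].
At the point, J = [[-23.000, 36.000], [-2.000, 3.000]].
det J = 3.000.

3.000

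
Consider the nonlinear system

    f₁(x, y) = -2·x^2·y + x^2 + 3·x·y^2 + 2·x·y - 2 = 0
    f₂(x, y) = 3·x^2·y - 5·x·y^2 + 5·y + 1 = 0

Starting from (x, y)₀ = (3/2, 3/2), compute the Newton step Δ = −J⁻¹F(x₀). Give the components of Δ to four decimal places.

(-1.6096, -0.1741)

At (3/2, 3/2): F = (8.1250, 1.7500).
Jacobian J = [[-4·x·y + 2·x + 3·y^2 + 2·y, -2·x^2 + 6·x·y + 2·x], [6·x·y - 5·y^2, 3·x^2 - 10·x·y + 5]].
At the point, J = [[3.7500, 12.0000], [2.2500, -10.7500]] (det J = -67.3125).
Solving J·Δ = −F gives Δ = (-1.6096, -0.1741).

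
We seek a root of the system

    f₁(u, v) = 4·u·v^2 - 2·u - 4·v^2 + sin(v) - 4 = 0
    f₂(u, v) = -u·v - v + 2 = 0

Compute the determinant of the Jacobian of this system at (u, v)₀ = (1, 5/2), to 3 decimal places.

J = [[4·v^2 - 2, 8·u·v - 8·v + cos(v)], [-v, -u - 1]].
At the point, J = [[23.000, -0.80114], [-2.500, -2.000]].
det J = -48.003.

-48.003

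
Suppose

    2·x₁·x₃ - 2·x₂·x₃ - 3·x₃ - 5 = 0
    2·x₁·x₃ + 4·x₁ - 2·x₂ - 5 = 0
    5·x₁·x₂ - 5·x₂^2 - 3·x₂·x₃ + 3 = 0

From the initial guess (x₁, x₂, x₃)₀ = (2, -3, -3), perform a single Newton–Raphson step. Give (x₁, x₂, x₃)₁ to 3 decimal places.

At (2, -3, -3): F = (-26.000, -3.000, -99.000).
Jacobian J = [[2·x₃, -2·x₃, 2·x₁ - 2·x₂ - 3], [2·x₃ + 4, -2, 2·x₁], [5·x₂, 5·x₁ - 10·x₂ - 3·x₃, -3·x₂]].
At the point, J = [[-6.000, 6.000, 7.000], [-2.000, -2.000, 4.000], [-15.000, 49.000, 9.000]] (det J = 136.000).
Solving J·Δ = −F gives Δ = (-6.875, 0.375, -2.500).
Then the next iterate is (x₁, x₂, x₃)₁ = (-4.875, -2.625, -5.500).

(-4.875, -2.625, -5.500)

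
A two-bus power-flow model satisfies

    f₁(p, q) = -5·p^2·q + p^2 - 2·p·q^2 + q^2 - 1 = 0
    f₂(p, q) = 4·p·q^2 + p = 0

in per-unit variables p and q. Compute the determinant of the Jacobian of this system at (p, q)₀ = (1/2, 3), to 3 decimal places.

J = [[-10·p·q + 2·p - 2·q^2, -5·p^2 - 4·p·q + 2·q], [4·q^2 + 1, 8·p·q]].
At the point, J = [[-32.000, -1.250], [37.000, 12.000]].
det J = -337.750.

-337.750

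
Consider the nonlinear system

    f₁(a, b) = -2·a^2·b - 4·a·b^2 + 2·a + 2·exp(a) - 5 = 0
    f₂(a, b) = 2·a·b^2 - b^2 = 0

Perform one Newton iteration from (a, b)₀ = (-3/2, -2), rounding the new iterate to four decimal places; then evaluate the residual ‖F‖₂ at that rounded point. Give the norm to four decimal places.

At (-3/2, -2): F = (25.446260, -16.0000).
Jacobian J = [[-4·a·b - 4·b^2 + 2·exp(a) + 2, -2·a^2 - 8·a·b], [2·b^2, 4·a·b - 2·b]].
At the point, J = [[-25.553740, -28.5000], [8.0000, 16.0000]] (det J = -180.859835).
Solving J·Δ = −F gives Δ = (-0.2702, 1.1351).
Then the next iterate is (a, b)₁ = (-1.7702, -0.8649).
Re-evaluating at (-1.7702, -0.8649): F = (2.517520, -3.396455), so ‖F‖₂ = 4.2277.

4.2277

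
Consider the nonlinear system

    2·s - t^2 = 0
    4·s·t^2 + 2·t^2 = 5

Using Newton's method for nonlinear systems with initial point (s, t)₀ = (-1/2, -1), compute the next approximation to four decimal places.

(0.7500, -1.2500)

At (-1/2, -1): F = (-2.0000, -5.0000).
Jacobian J = [[2, -2·t], [4·t^2, 8·s·t + 4·t]].
At the point, J = [[2.0000, 2.0000], [4.0000, 0.0000]] (det J = -8.0000).
Solving J·Δ = −F gives Δ = (1.2500, -0.2500).
Then the next iterate is (s, t)₁ = (0.7500, -1.2500).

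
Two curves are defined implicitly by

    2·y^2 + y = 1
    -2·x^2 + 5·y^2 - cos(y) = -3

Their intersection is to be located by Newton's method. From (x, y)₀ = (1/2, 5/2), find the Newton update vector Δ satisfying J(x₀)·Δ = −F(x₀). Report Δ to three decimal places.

(0.986, -1.273)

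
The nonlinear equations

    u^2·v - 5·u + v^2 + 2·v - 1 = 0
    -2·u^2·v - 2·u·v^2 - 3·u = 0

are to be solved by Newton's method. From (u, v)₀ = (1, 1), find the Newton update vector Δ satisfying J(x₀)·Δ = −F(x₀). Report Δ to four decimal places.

At (1, 1): F = (-2.0000, -7.0000).
Jacobian J = [[2·u·v - 5, u^2 + 2·v + 2], [-4·u·v - 2·v^2 - 3, -2·u^2 - 4·u·v]].
At the point, J = [[-3.0000, 5.0000], [-9.0000, -6.0000]] (det J = 63.0000).
Solving J·Δ = −F gives Δ = (-0.7460, -0.0476).

(-0.7460, -0.0476)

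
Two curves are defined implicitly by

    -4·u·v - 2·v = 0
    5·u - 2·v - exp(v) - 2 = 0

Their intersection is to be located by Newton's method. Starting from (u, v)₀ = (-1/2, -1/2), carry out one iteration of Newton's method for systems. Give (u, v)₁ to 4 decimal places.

(-0.5000, -2.0755)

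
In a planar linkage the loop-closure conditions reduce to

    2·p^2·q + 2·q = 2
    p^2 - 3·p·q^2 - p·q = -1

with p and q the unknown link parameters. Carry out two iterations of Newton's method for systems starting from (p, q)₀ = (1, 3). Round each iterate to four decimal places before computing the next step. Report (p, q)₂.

(0.5251, 0.6089)

At (1, 3): F = (10.0000, -28.0000).
Jacobian J = [[4·p·q, 2·p^2 + 2], [2·p - 3·q^2 - q, -6·p·q - p]].
At the point, J = [[12.0000, 4.0000], [-28.0000, -19.0000]] (det J = -116.0000).
Solving J·Δ = −F gives Δ = (-0.6724, -0.4828).
Then the next iterate is (p, q)₁ = (0.3276, 2.5172).
Round to (0.3276, 2.5172) and repeat: F = (3.574701, -5.944625), J = [[3.298539, 2.214644], [-20.870888, -5.275408]].
Δ = (0.1975, -1.9083), so (p, q)₂ = (0.5251, 0.6089).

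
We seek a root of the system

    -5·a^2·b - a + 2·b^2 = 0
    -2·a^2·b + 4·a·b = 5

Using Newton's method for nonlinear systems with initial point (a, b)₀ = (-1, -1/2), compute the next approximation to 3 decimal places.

At (-1, -1/2): F = (4.000, -2.000).
Jacobian J = [[-10·a·b - 1, -5·a^2 + 4·b], [-4·a·b + 4·b, -2·a^2 + 4·a]].
At the point, J = [[-6.000, -7.000], [-4.000, -6.000]] (det J = 8.000).
Solving J·Δ = −F gives Δ = (4.750, -3.500).
Then the next iterate is (a, b)₁ = (3.750, -4.000).

(3.750, -4.000)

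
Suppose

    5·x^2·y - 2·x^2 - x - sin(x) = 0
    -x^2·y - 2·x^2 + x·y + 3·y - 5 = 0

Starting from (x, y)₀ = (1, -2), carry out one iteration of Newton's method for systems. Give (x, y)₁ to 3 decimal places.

(1.352, 2.568)

At (1, -2): F = (-13.84147, -13.000).
Jacobian J = [[10·x·y - 4·x - cos(x) - 1, 5·x^2], [-2·x·y - 4·x + y, -x^2 + x + 3]].
At the point, J = [[-25.54030, 5.000], [-2.000, 3.000]] (det J = -66.62091).
Solving J·Δ = −F gives Δ = (0.352, 4.568).
Then the next iterate is (x, y)₁ = (1.352, 2.568).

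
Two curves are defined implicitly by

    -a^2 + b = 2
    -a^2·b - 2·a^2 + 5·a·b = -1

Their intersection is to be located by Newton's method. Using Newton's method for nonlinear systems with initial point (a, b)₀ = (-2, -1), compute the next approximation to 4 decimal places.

At (-2, -1): F = (-7.0000, 7.0000).
Jacobian J = [[-2·a, 1], [-2·a·b - 4·a + 5·b, -a^2 + 5·a]].
At the point, J = [[4.0000, 1.0000], [-1.0000, -14.0000]] (det J = -55.0000).
Solving J·Δ = −F gives Δ = (1.6545, 0.3818).
Then the next iterate is (a, b)₁ = (-0.3455, -0.6182).

(-0.3455, -0.6182)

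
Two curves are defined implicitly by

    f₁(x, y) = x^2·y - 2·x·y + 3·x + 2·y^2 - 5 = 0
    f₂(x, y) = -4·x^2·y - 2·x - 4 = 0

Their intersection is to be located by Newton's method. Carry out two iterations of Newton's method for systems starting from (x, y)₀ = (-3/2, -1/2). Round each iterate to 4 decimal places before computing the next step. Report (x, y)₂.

(2.0524, -1.5582)

At (-3/2, -1/2): F = (-11.6250, 3.5000).
Jacobian J = [[2·x·y - 2·y + 3, x^2 - 2·x + 4·y], [-8·x·y - 2, -4·x^2]].
At the point, J = [[5.5000, 3.2500], [-8.0000, -9.0000]] (det J = -23.5000).
Solving J·Δ = −F gives Δ = (3.9681, -3.1383).
Then the next iterate is (x, y)₁ = (2.4681, -3.6383).
Round to (2.4681, -3.6383) and repeat: F = (24.675362, 79.714874), J = [[-7.682776, -13.397882], [69.837506, -24.366070]].
Δ = (-0.4157, 2.0801), so (x, y)₂ = (2.0524, -1.5582).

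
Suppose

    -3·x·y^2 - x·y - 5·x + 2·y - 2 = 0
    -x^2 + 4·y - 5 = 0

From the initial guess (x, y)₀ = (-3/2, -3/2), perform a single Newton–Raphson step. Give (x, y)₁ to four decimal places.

(-9.7727, 8.0170)

At (-3/2, -3/2): F = (10.3750, -13.2500).
Jacobian J = [[-3·y^2 - y - 5, -6·x·y - x + 2], [-2·x, 4]].
At the point, J = [[-10.2500, -10.0000], [3.0000, 4.0000]] (det J = -11.0000).
Solving J·Δ = −F gives Δ = (-8.2727, 9.5170).
Then the next iterate is (x, y)₁ = (-9.7727, 8.0170).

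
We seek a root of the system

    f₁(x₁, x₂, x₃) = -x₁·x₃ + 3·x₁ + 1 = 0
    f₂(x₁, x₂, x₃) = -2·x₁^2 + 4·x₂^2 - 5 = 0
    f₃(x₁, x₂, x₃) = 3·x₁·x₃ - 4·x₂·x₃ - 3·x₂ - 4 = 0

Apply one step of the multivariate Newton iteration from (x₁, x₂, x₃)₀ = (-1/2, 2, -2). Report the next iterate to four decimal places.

At (-1/2, 2, -2): F = (-1.5000, 10.5000, 9.0000).
Jacobian J = [[-x₃ + 3, 0, -x₁], [-4·x₁, 8·x₂, 0], [3·x₃, -4·x₃ - 3, 3·x₁ - 4·x₂]].
At the point, J = [[5.0000, 0.0000, 0.5000], [2.0000, 16.0000, 0.0000], [-6.0000, 5.0000, -9.5000]] (det J = -707.0000).
Solving J·Δ = −F gives Δ = (0.2578, -0.6885, 0.4222).
Then the next iterate is (x₁, x₂, x₃)₁ = (-0.2422, 1.3115, -1.5778).

(-0.2422, 1.3115, -1.5778)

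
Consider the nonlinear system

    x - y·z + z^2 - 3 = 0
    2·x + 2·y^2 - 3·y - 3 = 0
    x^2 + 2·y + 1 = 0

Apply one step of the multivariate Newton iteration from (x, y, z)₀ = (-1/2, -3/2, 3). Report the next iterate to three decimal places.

(-1.650, -1.200, 1.940)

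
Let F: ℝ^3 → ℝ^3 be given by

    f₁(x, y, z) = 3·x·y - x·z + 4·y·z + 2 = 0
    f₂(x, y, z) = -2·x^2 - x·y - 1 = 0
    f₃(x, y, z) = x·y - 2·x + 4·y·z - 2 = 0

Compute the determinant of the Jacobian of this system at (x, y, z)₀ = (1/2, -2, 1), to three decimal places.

-11.000

J = [[3·y - z, 3·x + 4·z, -x + 4·y], [-4·x - y, -x, 0], [y - 2, x + 4·z, 4·y]].
At the point, J = [[-7.000, 5.500, -8.500], [0.000, -0.500, 0.000], [-4.000, 4.500, -8.000]].
det J = -11.000.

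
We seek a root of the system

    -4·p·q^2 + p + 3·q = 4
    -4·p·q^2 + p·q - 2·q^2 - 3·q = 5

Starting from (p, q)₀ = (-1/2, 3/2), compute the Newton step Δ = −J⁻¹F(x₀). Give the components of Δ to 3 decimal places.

(-0.801, -1.212)

At (-1/2, 3/2): F = (4.500, -10.250).
Jacobian J = [[-4·q^2 + 1, -8·p·q + 3], [-4·q^2 + q, -8·p·q + p - 4·q - 3]].
At the point, J = [[-8.000, 9.000], [-7.500, -3.500]] (det J = 95.500).
Solving J·Δ = −F gives Δ = (-0.801, -1.212).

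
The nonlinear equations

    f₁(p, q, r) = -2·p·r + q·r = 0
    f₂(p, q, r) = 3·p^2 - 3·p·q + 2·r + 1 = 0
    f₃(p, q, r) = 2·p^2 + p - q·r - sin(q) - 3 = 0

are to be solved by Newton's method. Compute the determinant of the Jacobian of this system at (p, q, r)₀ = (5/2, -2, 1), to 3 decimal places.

J = [[-2·r, r, -2·p + q], [6·p - 3·q, -3·p, 2], [4·p + 1, -r - cos(q), -q]].
At the point, J = [[-2.000, 1.000, -7.000], [21.000, -7.500, 2.000], [11.000, -0.58385, 2.000]].
det J = -484.009.

-484.009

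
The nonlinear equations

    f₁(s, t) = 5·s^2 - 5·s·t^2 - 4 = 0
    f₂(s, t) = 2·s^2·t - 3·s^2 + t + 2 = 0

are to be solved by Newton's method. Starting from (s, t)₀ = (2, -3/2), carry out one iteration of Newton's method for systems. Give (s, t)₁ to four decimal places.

At (2, -3/2): F = (-6.5000, -23.5000).
Jacobian J = [[10·s - 5·t^2, -10·s·t], [4·s·t - 6·s, 2·s^2 + 1]].
At the point, J = [[8.7500, 30.0000], [-24.0000, 9.0000]] (det J = 798.7500).
Solving J·Δ = −F gives Δ = (-0.8094, 0.4527).
Then the next iterate is (s, t)₁ = (1.1906, -1.0473).

(1.1906, -1.0473)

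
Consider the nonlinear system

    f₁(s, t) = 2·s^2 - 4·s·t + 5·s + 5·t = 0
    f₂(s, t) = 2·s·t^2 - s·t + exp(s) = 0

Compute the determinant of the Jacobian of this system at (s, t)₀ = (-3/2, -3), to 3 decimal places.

J = [[4·s - 4·t + 5, -4·s + 5], [2·t^2 - t + exp(s), 4·s·t - s]].
At the point, J = [[11.000, 11.000], [21.22313, 19.500]].
det J = -18.954.

-18.954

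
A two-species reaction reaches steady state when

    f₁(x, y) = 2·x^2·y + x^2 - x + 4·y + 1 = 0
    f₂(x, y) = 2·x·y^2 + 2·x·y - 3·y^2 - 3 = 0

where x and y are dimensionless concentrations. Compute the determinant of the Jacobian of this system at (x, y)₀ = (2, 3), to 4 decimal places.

-18.0000

J = [[4·x·y + 2·x - 1, 2·x^2 + 4], [2·y^2 + 2·y, 4·x·y + 2·x - 6·y]].
At the point, J = [[27.0000, 12.0000], [24.0000, 10.0000]].
det J = -18.0000.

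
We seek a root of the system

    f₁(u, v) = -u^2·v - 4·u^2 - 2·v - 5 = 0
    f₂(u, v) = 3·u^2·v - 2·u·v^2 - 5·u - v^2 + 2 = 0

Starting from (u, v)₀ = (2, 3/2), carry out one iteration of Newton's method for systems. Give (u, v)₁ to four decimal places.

(1.2949, -0.9145)

At (2, 3/2): F = (-30.0000, -1.2500).
Jacobian J = [[-2·u·v - 8·u, -u^2 - 2], [6·u·v - 2·v^2 - 5, 3·u^2 - 4·u·v - 2·v]].
At the point, J = [[-22.0000, -6.0000], [8.5000, -3.0000]] (det J = 117.0000).
Solving J·Δ = −F gives Δ = (-0.7051, -2.4145).
Then the next iterate is (u, v)₁ = (1.2949, -0.9145).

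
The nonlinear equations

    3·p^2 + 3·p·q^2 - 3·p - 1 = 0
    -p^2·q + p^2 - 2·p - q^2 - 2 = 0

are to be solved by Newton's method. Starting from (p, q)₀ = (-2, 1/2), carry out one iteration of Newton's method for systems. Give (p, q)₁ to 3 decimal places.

(-0.836, 0.319)

At (-2, 1/2): F = (15.500, 3.750).
Jacobian J = [[6·p + 3·q^2 - 3, 6·p·q], [-2·p·q + 2·p - 2, -p^2 - 2·q]].
At the point, J = [[-14.250, -6.000], [-4.000, -5.000]] (det J = 47.250).
Solving J·Δ = −F gives Δ = (1.164, -0.181).
Then the next iterate is (p, q)₁ = (-0.836, 0.319).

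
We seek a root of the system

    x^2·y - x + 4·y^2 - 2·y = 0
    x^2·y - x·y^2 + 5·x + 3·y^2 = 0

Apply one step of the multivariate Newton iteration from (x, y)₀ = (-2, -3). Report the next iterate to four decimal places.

(-4.9636, -3.0273)

At (-2, -3): F = (32.0000, 23.0000).
Jacobian J = [[2·x·y - 1, x^2 + 8·y - 2], [2·x·y - y^2 + 5, x^2 - 2·x·y + 6·y]].
At the point, J = [[11.0000, -22.0000], [8.0000, -26.0000]] (det J = -110.0000).
Solving J·Δ = −F gives Δ = (-2.9636, -0.0273).
Then the next iterate is (x, y)₁ = (-4.9636, -3.0273).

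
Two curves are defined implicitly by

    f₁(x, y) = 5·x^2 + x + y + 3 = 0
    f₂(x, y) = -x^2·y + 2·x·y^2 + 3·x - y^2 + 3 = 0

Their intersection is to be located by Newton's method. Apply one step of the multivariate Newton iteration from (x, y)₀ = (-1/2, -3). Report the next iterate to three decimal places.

At (-1/2, -3): F = (0.750, -15.750).
Jacobian J = [[10·x + 1, 1], [-2·x·y + 2·y^2 + 3, -x^2 + 4·x·y - 2·y]].
At the point, J = [[-4.000, 1.000], [18.000, 11.750]] (det J = -65.000).
Solving J·Δ = −F gives Δ = (0.378, 0.762).
Then the next iterate is (x, y)₁ = (-0.122, -2.238).

(-0.122, -2.238)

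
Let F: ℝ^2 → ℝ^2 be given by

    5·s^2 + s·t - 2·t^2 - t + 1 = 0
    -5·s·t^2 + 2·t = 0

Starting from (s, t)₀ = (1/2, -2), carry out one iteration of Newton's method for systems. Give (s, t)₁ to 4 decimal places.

(0.2419, -1.2634)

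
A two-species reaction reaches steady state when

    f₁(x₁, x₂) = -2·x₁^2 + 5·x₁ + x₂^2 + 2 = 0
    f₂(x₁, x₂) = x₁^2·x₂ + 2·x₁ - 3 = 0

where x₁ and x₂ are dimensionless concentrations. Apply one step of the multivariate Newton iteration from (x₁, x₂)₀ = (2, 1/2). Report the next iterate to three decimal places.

(2.875, -1.125)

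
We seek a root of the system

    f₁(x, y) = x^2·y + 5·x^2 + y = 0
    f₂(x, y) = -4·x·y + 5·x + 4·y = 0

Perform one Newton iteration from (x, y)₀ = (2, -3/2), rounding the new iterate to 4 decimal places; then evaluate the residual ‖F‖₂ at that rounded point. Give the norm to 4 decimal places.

At (2, -3/2): F = (12.5000, 16.0000).
Jacobian J = [[2·x·y + 10·x, x^2 + 1], [-4·y + 5, -4·x + 4]].
At the point, J = [[14.0000, 5.0000], [11.0000, -4.0000]] (det J = -111.0000).
Solving J·Δ = −F gives Δ = (-1.1712, 0.7793).
Then the next iterate is (x, y)₁ = (0.8288, -0.7207).
Re-evaluating at (0.8288, -0.7207): F = (2.218792, 3.650465), so ‖F‖₂ = 4.2719.

4.2719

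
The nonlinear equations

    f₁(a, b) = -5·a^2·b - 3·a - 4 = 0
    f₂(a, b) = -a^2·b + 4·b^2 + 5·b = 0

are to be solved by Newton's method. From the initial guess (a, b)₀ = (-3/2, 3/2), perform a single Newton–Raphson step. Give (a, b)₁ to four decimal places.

At (-3/2, 3/2): F = (-16.3750, 13.1250).
Jacobian J = [[-10·a·b - 3, -5·a^2], [-2·a·b, -a^2 + 8·b + 5]].
At the point, J = [[19.5000, -11.2500], [4.5000, 14.7500]] (det J = 338.2500).
Solving J·Δ = −F gives Δ = (0.2775, -0.9745).
Then the next iterate is (a, b)₁ = (-1.2225, 0.5255).

(-1.2225, 0.5255)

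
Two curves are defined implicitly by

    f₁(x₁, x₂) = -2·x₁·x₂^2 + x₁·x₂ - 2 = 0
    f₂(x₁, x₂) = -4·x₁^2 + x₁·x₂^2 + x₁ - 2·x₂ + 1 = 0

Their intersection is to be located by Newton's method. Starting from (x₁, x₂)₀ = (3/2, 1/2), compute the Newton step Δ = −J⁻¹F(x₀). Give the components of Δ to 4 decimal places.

At (3/2, 1/2): F = (-2.0000, -7.1250).
Jacobian J = [[-2·x₂^2 + x₂, -4·x₁·x₂ + x₁], [-8·x₁ + x₂^2 + 1, 2·x₁·x₂ - 2]].
At the point, J = [[0.0000, -1.5000], [-10.7500, -0.5000]] (det J = -16.1250).
Solving J·Δ = −F gives Δ = (-0.6008, -1.3333).

(-0.6008, -1.3333)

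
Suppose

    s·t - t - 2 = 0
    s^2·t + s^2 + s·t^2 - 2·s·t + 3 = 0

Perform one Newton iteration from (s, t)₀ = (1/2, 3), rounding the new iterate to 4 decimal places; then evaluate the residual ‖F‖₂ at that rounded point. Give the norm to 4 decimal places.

At (1/2, 3): F = (-3.5000, 5.5000).
Jacobian J = [[t, s - 1], [2·s·t + 2·s + t^2 - 2·t, s^2 + 2·s·t - 2·s]].
At the point, J = [[3.0000, -0.5000], [7.0000, 2.2500]] (det J = 10.2500).
Solving J·Δ = −F gives Δ = (0.5000, -4.0000).
Then the next iterate is (s, t)₁ = (1.0000, -1.0000).
Re-evaluating at (1.0000, -1.0000): F = (-2.0000, 6.0000), so ‖F‖₂ = 6.3246.

6.3246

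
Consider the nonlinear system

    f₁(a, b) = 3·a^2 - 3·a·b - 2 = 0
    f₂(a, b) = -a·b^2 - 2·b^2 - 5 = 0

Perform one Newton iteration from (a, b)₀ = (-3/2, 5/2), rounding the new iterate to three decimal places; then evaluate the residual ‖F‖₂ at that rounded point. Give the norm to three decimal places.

At (-3/2, 5/2): F = (16.000, -8.125).
Jacobian J = [[6·a - 3·b, -3·a], [-b^2, -2·a·b - 4·b]].
At the point, J = [[-16.500, 4.500], [-6.250, -2.500]] (det J = 69.375).
Solving J·Δ = −F gives Δ = (0.050, -3.374).
Then the next iterate is (a, b)₁ = (-1.450, -0.874).
Re-evaluating at (-1.450, -0.874): F = (0.50560, -5.42013), so ‖F‖₂ = 5.444.

5.444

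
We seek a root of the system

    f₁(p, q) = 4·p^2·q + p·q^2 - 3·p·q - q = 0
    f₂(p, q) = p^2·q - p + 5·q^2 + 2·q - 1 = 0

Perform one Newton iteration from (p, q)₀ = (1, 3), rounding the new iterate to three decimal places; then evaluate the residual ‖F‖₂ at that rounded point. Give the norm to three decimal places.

At (1, 3): F = (9.000, 52.000).
Jacobian J = [[8·p·q + q^2 - 3·q, 4·p^2 + 2·p·q - 3·p - 1], [2·p·q - 1, p^2 + 10·q + 2]].
At the point, J = [[24.000, 6.000], [5.000, 33.000]] (det J = 762.000).
Solving J·Δ = −F gives Δ = (0.020, -1.579).
Then the next iterate is (p, q)₁ = (1.020, 1.421).
Re-evaluating at (1.020, 1.421): F = (2.20400, 12.39661), so ‖F‖₂ = 12.591.

12.591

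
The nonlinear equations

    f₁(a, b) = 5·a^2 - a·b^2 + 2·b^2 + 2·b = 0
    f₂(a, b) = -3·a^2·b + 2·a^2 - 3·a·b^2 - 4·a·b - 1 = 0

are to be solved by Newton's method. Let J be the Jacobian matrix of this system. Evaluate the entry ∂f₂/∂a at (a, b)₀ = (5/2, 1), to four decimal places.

∂f₂/∂a = -6·a·b + 4·a - 3·b^2 - 4·b.
At (5/2, 1) this is -12.0000.

-12.0000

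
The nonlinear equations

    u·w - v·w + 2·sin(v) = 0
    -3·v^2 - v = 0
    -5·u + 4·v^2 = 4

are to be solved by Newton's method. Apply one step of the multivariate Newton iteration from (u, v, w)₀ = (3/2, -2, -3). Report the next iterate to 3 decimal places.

At (3/2, -2, -3): F = (-12.31859, -10.000, 4.500).
Jacobian J = [[w, -w + 2·cos(v), u - v], [0, -6·v - 1, 0], [-5, 8·v, 0]].
At the point, J = [[-3.000, 2.16771, 3.500], [0.000, 11.000, 0.000], [-5.000, -16.000, 0.000]] (det J = 192.500).
Solving J·Δ = −F gives Δ = (-2.009, 0.909, 1.234).
Then the next iterate is (u, v, w)₁ = (-0.509, -1.091, -1.766).

(-0.509, -1.091, -1.766)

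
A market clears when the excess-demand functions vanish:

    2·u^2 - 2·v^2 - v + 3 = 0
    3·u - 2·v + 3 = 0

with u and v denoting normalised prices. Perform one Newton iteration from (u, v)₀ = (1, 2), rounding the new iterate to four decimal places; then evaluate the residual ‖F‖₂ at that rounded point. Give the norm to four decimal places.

1.4127

At (1, 2): F = (-5.0000, 2.0000).
Jacobian J = [[4·u, -4·v - 1], [3, -2]].
At the point, J = [[4.0000, -9.0000], [3.0000, -2.0000]] (det J = 19.0000).
Solving J·Δ = −F gives Δ = (-1.4737, -1.2105).
Then the next iterate is (u, v)₁ = (-0.4737, 0.7895).
Re-evaluating at (-0.4737, 0.7895): F = (1.412663, -0.0001), so ‖F‖₂ = 1.4127.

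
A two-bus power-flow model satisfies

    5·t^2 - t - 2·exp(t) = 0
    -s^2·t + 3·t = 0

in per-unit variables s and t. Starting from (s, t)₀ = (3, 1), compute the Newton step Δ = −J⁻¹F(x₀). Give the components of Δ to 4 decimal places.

At (3, 1): F = (-1.436564, -6.0000).
Jacobian J = [[0, 10·t - 2·exp(t) - 1], [-2·s·t, -s^2 + 3]].
At the point, J = [[0.0000, 3.563436], [-6.0000, -6.0000]] (det J = 21.380618).
Solving J·Δ = −F gives Δ = (-1.4031, 0.4031).

(-1.4031, 0.4031)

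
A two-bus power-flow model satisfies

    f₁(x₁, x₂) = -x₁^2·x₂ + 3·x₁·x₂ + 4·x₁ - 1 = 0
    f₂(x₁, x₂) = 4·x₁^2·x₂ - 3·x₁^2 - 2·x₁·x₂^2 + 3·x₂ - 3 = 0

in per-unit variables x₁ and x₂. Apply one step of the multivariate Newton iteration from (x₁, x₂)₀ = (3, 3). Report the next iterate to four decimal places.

At (3, 3): F = (11.0000, 33.0000).
Jacobian J = [[-2·x₁·x₂ + 3·x₂ + 4, -x₁^2 + 3·x₁], [8·x₁·x₂ - 6·x₁ - 2·x₂^2, 4·x₁^2 - 4·x₁·x₂ + 3]].
At the point, J = [[-5.0000, 0.0000], [36.0000, 3.0000]] (det J = -15.0000).
Solving J·Δ = −F gives Δ = (2.2000, -37.4000).
Then the next iterate is (x₁, x₂)₁ = (5.2000, -34.4000).

(5.2000, -34.4000)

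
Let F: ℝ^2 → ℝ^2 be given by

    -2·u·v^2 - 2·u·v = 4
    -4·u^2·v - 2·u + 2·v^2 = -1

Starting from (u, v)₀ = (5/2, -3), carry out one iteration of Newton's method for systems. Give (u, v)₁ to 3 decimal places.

(1.539, -2.101)

At (5/2, -3): F = (-34.000, 89.000).
Jacobian J = [[-2·v^2 - 2·v, -4·u·v - 2·u], [-8·u·v - 2, -4·u^2 + 4·v]].
At the point, J = [[-12.000, 25.000], [58.000, -37.000]] (det J = -1006.000).
Solving J·Δ = −F gives Δ = (-0.961, 0.899).
Then the next iterate is (u, v)₁ = (1.539, -2.101).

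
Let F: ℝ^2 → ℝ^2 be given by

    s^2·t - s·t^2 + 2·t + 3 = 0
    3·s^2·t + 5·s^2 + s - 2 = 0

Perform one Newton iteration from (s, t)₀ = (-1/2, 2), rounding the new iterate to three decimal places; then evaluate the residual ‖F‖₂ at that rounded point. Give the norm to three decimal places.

2.290

At (-1/2, 2): F = (9.500, 0.250).
Jacobian J = [[2·s·t - t^2, s^2 - 2·s·t + 2], [6·s·t + 10·s + 1, 3·s^2]].
At the point, J = [[-6.000, 4.250], [-10.000, 0.750]] (det J = 38.000).
Solving J·Δ = −F gives Δ = (-0.160, -2.461).
Then the next iterate is (s, t)₁ = (-0.660, -0.461).
Re-evaluating at (-0.660, -0.461): F = (2.01745, -1.08443), so ‖F‖₂ = 2.290.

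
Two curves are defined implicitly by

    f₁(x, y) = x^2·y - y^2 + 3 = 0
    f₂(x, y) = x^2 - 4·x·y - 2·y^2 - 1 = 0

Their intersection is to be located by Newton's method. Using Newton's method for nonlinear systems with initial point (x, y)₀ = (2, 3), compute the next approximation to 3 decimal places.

At (2, 3): F = (6.000, -39.000).
Jacobian J = [[2·x·y, x^2 - 2·y], [2·x - 4·y, -4·x - 4·y]].
At the point, J = [[12.000, -2.000], [-8.000, -20.000]] (det J = -256.000).
Solving J·Δ = −F gives Δ = (-0.773, -1.641).
Then the next iterate is (x, y)₁ = (1.227, 1.359).

(1.227, 1.359)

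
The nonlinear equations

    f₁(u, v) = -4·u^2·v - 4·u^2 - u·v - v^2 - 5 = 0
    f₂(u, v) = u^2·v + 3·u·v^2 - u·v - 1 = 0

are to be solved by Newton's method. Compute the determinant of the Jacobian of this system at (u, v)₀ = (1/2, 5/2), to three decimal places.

J = [[-8·u·v - 8·u - v, -4·u^2 - u - 2·v], [2·u·v + 3·v^2 - v, u^2 + 6·u·v - u]].
At the point, J = [[-16.500, -6.500], [18.750, 7.250]].
det J = 2.250.

2.250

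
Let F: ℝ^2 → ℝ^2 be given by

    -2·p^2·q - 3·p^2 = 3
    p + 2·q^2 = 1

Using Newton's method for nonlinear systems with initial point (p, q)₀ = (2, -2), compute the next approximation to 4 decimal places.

(4.6667, -0.5417)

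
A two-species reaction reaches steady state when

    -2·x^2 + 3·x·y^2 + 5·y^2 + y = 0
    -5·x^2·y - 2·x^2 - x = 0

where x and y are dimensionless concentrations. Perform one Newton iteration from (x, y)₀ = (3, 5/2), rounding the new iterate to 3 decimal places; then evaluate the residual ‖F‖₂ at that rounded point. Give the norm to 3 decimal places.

At (3, 5/2): F = (72.000, -133.500).
Jacobian J = [[-4·x + 3·y^2, 6·x·y + 10·y + 1], [-10·x·y - 4·x - 1, -5·x^2]].
At the point, J = [[6.750, 71.000], [-88.000, -45.000]] (det J = 5944.250).
Solving J·Δ = −F gives Δ = (-1.050, -0.914).
Then the next iterate is (x, y)₁ = (1.950, 1.586).
Re-evaluating at (1.950, 1.586): F = (21.27305, -39.70883), so ‖F‖₂ = 45.048.

45.048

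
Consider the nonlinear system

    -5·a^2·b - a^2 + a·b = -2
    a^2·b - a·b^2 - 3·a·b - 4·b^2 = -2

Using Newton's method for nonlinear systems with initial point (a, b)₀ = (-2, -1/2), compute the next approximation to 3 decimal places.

(2.769, -1.500)

At (-2, -1/2): F = (9.000, -3.500).
Jacobian J = [[-10·a·b - 2·a + b, -5·a^2 + a], [2·a·b - b^2 - 3·b, a^2 - 2·a·b - 3·a - 8·b]].
At the point, J = [[-6.500, -22.000], [3.250, 12.000]] (det J = -6.500).
Solving J·Δ = −F gives Δ = (4.769, -1.000).
Then the next iterate is (a, b)₁ = (2.769, -1.500).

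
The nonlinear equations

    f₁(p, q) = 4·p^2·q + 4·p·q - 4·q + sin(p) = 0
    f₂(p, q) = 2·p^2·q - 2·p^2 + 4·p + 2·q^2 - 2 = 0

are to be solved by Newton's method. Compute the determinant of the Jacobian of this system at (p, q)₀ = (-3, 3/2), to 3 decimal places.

-703.760

J = [[8·p·q + 4·q + cos(p), 4·p^2 + 4·p - 4], [4·p·q - 4·p + 4, 2·p^2 + 4·q]].
At the point, J = [[-30.98999, 20.000], [-2.000, 24.000]].
det J = -703.760.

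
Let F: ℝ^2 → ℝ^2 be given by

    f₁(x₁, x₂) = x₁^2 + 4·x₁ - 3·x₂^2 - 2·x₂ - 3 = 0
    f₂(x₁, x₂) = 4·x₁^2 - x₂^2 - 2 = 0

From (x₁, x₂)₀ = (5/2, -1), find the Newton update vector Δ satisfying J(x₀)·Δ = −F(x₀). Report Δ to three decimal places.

(-1.024, -0.758)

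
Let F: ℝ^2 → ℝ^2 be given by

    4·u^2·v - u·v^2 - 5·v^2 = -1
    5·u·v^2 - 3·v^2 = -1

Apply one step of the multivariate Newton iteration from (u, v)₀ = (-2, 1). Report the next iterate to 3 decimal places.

At (-2, 1): F = (14.000, -12.000).
Jacobian J = [[8·u·v - v^2, 4·u^2 - 2·u·v - 10·v], [5·v^2, 10·u·v - 6·v]].
At the point, J = [[-17.000, 10.000], [5.000, -26.000]] (det J = 392.000).
Solving J·Δ = −F gives Δ = (0.622, -0.342).
Then the next iterate is (u, v)₁ = (-1.378, 0.658).

(-1.378, 0.658)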